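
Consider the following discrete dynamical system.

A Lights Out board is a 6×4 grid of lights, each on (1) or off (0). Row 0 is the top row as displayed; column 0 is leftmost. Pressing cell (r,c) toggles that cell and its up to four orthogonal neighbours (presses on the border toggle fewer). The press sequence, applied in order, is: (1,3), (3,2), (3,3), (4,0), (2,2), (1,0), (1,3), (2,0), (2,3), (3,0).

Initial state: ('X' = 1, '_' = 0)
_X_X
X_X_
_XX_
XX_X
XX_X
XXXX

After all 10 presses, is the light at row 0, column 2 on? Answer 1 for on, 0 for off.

0

k=0  _X_X
X_X_
_XX_
XX_X
XX_X
XXXX
k=1  _X__
X__X
_XXX
XX_X
XX_X
XXXX
k=2  _X__
X__X
_X_X
X_X_
XXXX
XXXX
k=3  _X__
X__X
_X__
X__X
XXX_
XXXX
k=4  _X__
X__X
_X__
___X
__X_
_XXX
k=5  _X__
X_XX
__XX
__XX
__X_
_XXX
k=6  XX__
_XXX
X_XX
__XX
__X_
_XXX
k=7  XX_X
_X__
X_X_
__XX
__X_
_XXX
k=8  XX_X
XX__
_XX_
X_XX
__X_
_XXX
k=9  XX_X
XX_X
_X_X
X_X_
__X_
_XXX
k=10  XX_X
XX_X
XX_X
_XX_
X_X_
_XXX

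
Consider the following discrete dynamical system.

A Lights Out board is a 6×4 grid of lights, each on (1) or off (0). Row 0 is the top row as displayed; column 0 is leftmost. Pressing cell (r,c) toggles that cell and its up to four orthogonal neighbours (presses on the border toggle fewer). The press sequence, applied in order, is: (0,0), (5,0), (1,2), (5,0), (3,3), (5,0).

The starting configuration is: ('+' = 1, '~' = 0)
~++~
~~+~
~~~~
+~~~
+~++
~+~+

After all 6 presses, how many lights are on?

12

k=0  ~++~
~~+~
~~~~
+~~~
+~++
~+~+
k=1  +~+~
+~+~
~~~~
+~~~
+~++
~+~+
k=2  +~+~
+~+~
~~~~
+~~~
~~++
+~~+
k=3  +~~~
++~+
~~+~
+~~~
~~++
+~~+
k=4  +~~~
++~+
~~+~
+~~~
+~++
~+~+
k=5  +~~~
++~+
~~++
+~++
+~+~
~+~+
k=6  +~~~
++~+
~~++
+~++
~~+~
+~~+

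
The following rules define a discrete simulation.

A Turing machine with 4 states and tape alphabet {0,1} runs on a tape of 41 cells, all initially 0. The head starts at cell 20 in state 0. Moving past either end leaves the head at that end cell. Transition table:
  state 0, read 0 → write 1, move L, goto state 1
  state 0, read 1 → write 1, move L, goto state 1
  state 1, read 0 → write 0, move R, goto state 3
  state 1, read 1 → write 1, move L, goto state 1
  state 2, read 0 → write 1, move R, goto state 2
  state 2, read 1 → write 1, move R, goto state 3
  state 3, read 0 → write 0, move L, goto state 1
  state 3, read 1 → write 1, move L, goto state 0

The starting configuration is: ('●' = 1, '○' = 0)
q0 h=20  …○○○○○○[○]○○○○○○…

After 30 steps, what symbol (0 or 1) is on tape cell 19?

gen 0: q0 h=20  …○○○○○○[○]○○○○○○…
gen 1: q1 h=19  …○○○○○○[○]●○○○○○…
gen 2: q3 h=20  …○○○○○○[●]○○○○○○…
gen 3: q0 h=19  …○○○○○○[○]●○○○○○…
gen 4: q1 h=18  …○○○○○○[○]●●○○○○…
gen 5: q3 h=19  …○○○○○○[●]●○○○○○…
gen 6: q0 h=18  …○○○○○○[○]●●○○○○…
gen 7: q1 h=17  …○○○○○○[○]●●●○○○…
gen 8: q3 h=18  …○○○○○○[●]●●○○○○…
gen 9: q0 h=17  …○○○○○○[○]●●●○○○…
gen 10: q1 h=16  …○○○○○○[○]●●●●○○…
gen 11: q3 h=17  …○○○○○○[●]●●●○○○…
gen 12: q0 h=16  …○○○○○○[○]●●●●○○…
gen 13: q1 h=15  …○○○○○○[○]●●●●●○…
gen 14: q3 h=16  …○○○○○○[●]●●●●○○…
gen 15: q0 h=15  …○○○○○○[○]●●●●●○…
gen 16: q1 h=14  …○○○○○○[○]●●●●●●…
gen 17: q3 h=15  …○○○○○○[●]●●●●●○…
gen 18: q0 h=14  …○○○○○○[○]●●●●●●…
gen 19: q1 h=13  …○○○○○○[○]●●●●●●…
gen 20: q3 h=14  …○○○○○○[●]●●●●●●…
gen 21: q0 h=13  …○○○○○○[○]●●●●●●…
gen 22: q1 h=12  …○○○○○○[○]●●●●●●…
gen 23: q3 h=13  …○○○○○○[●]●●●●●●…
gen 24: q0 h=12  …○○○○○○[○]●●●●●●…
gen 25: q1 h=11  …○○○○○○[○]●●●●●●…
gen 26: q3 h=12  …○○○○○○[●]●●●●●●…
gen 27: q0 h=11  …○○○○○○[○]●●●●●●…
gen 28: q1 h=10  …○○○○○○[○]●●●●●●…
gen 29: q3 h=11  …○○○○○○[●]●●●●●●…
gen 30: q0 h=10  …○○○○○○[○]●●●●●●…

1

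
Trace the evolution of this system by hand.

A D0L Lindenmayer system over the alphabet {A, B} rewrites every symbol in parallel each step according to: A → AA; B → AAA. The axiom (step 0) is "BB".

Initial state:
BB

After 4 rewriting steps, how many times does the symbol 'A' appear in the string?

step 0: BB
step 1: AAAAAA
step 2: AAAAAAAAAAAA
step 3: AAAAAAAAAAAAAAAAAAAAAAAA
step 4: AAAAAAAAAAAAAAAAAAAAAAAAAAAAAAAAAAAAAAAAAAAAAAAA

48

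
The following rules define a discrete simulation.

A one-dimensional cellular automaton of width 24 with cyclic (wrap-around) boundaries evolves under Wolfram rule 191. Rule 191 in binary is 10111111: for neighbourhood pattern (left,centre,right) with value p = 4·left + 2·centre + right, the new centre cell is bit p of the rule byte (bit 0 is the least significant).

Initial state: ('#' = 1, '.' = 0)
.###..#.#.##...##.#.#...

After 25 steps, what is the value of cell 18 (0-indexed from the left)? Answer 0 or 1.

[0] .###..#.#.##...##.#.#...
[1] ###.#######.####.#######
[2] ##.#######.####.########
[3] #.#######.####.#########
[4] .#######.####.##########
[5] #######.####.##########.
[6] ######.####.##########.#
[7] #####.####.##########.##
[8] ####.####.##########.###
[9] ###.####.##########.####
[10] ##.####.##########.#####
[11] #.####.##########.######
[12] .####.##########.#######
[13] ####.##########.#######.
[14] ###.##########.#######.#
[15] ##.##########.#######.##
[16] #.##########.#######.###
[17] .##########.#######.####
[18] ##########.#######.####.
[19] #########.#######.####.#
[20] ########.#######.####.##
[21] #######.#######.####.###
[22] ######.#######.####.####
[23] #####.#######.####.#####
[24] ####.#######.####.######
[25] ###.#######.####.#######

1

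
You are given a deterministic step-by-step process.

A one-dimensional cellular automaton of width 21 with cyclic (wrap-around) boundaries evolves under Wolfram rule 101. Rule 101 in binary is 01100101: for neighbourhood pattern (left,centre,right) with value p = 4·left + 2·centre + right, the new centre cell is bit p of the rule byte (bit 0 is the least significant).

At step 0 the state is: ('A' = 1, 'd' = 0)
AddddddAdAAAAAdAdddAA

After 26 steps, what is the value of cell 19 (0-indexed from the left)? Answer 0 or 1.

0

0) AddddddAdAAAAAdAdddAA
1) AdAAAAdAAddddAAAdAddd
2) AAdddAAdAdAAdddAAAdAd
3) dAdAddAAAAdAdAdddAAAA
4) AAAAdddddAAAAAdAddddA
5) dddAdAAAdddddAAAdAAdd
6) AAdAAddAdAAAdddAAdAdA
7) dAAdAddAAddAdAddAAAAd
8) ddAAAdddAddAAAdddddAd
9) AdddAdAdAddddAdAAAdAd
10) AdAdAAAAAdAAdAAddAAAA
11) AAAAddddAAdAAdAdddddd
12) dddAdAAddAAdAAAdAAAAd
13) AAdAAdAdddAAddAAdddAd
14) dAAdAAAdAddAdddAdAdAA
15) AdAAddAAAddAdAdAAAAdA
16) AAdAddddAddAAAAdddAAd
17) dAAAdAAdAdddddAdAddAA
18) AddAAdAAAdAAAdAAAdddA
19) AdddAAddAAddAAddAdAdd
20) AdAddAdddAdddAddAAAdd
21) AAAddAdAdAdAdAddddAdd
22) ddAddAAAAAAAAAdAAdAdd
23) AdAddddddddddAAdAAAdA
24) AAAdAAAAAAAAddAAddAAd
25) ddAAdddddddAdddAdddAA
26) dddAdAAAAAdAdAdAdAddA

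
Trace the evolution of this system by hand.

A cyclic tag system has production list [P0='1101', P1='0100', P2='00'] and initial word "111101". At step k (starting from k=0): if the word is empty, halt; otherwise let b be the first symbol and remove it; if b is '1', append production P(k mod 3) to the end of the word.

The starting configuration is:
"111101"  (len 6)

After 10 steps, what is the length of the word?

24

[0] "111101"  (len 6)
[1] "111011101"  (len 9)
[2] "110111010100"  (len 12)
[3] "1011101010000"  (len 13)
[4] "0111010100001101"  (len 16)
[5] "111010100001101"  (len 15)
[6] "1101010000110100"  (len 16)
[7] "1010100001101001101"  (len 19)
[8] "0101000011010011010100"  (len 22)
[9] "101000011010011010100"  (len 21)
[10] "010000110100110101001101"  (len 24)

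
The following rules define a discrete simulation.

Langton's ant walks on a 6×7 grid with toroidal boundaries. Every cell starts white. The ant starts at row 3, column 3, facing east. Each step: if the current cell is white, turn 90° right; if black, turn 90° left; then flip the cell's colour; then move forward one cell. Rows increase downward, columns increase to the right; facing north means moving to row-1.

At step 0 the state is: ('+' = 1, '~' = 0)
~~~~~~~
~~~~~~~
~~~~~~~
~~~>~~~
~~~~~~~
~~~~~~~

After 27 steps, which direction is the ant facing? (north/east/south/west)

k=0  ~~~~~~~
~~~~~~~
~~~~~~~
~~~>~~~
~~~~~~~
~~~~~~~
k=1  ~~~~~~~
~~~~~~~
~~~~~~~
~~~+~~~
~~~v~~~
~~~~~~~
k=2  ~~~~~~~
~~~~~~~
~~~~~~~
~~~+~~~
~~<+~~~
~~~~~~~
k=3  ~~~~~~~
~~~~~~~
~~~~~~~
~~^+~~~
~~++~~~
~~~~~~~
k=4  ~~~~~~~
~~~~~~~
~~~~~~~
~~+>~~~
~~++~~~
~~~~~~~
k=5  ~~~~~~~
~~~~~~~
~~~^~~~
~~+~~~~
~~++~~~
~~~~~~~
k=6  ~~~~~~~
~~~~~~~
~~~+>~~
~~+~~~~
~~++~~~
~~~~~~~
k=7  ~~~~~~~
~~~~~~~
~~~++~~
~~+~v~~
~~++~~~
~~~~~~~
k=8  ~~~~~~~
~~~~~~~
~~~++~~
~~+<+~~
~~++~~~
~~~~~~~
k=9  ~~~~~~~
~~~~~~~
~~~^+~~
~~+++~~
~~++~~~
~~~~~~~
k=10  ~~~~~~~
~~~~~~~
~~<~+~~
~~+++~~
~~++~~~
~~~~~~~
k=11  ~~~~~~~
~~^~~~~
~~+~+~~
~~+++~~
~~++~~~
~~~~~~~
k=12  ~~~~~~~
~~+>~~~
~~+~+~~
~~+++~~
~~++~~~
~~~~~~~
k=13  ~~~~~~~
~~++~~~
~~+v+~~
~~+++~~
~~++~~~
~~~~~~~
k=14  ~~~~~~~
~~++~~~
~~<++~~
~~+++~~
~~++~~~
~~~~~~~
k=15  ~~~~~~~
~~++~~~
~~~++~~
~~v++~~
~~++~~~
~~~~~~~
k=16  ~~~~~~~
~~++~~~
~~~++~~
~~~>+~~
~~++~~~
~~~~~~~
k=17  ~~~~~~~
~~++~~~
~~~^+~~
~~~~+~~
~~++~~~
~~~~~~~
k=18  ~~~~~~~
~~++~~~
~~<~+~~
~~~~+~~
~~++~~~
~~~~~~~
k=19  ~~~~~~~
~~^+~~~
~~+~+~~
~~~~+~~
~~++~~~
~~~~~~~
k=20  ~~~~~~~
~<~+~~~
~~+~+~~
~~~~+~~
~~++~~~
~~~~~~~
k=21  ~^~~~~~
~+~+~~~
~~+~+~~
~~~~+~~
~~++~~~
~~~~~~~
k=22  ~+>~~~~
~+~+~~~
~~+~+~~
~~~~+~~
~~++~~~
~~~~~~~
k=23  ~++~~~~
~+v+~~~
~~+~+~~
~~~~+~~
~~++~~~
~~~~~~~
k=24  ~++~~~~
~<++~~~
~~+~+~~
~~~~+~~
~~++~~~
~~~~~~~
k=25  ~++~~~~
~~++~~~
~v+~+~~
~~~~+~~
~~++~~~
~~~~~~~
k=26  ~++~~~~
~~++~~~
<++~+~~
~~~~+~~
~~++~~~
~~~~~~~
k=27  ~++~~~~
^~++~~~
+++~+~~
~~~~+~~
~~++~~~
~~~~~~~

north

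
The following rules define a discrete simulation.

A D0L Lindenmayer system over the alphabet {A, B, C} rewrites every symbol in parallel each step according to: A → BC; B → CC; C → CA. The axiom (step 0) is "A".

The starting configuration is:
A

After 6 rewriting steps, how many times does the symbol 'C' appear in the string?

gen 0: A
gen 1: BC
gen 2: CCCA
gen 3: CACACABC
gen 4: CABCCABCCABCCCCA
gen 5: CABCCCCACABCCCCACABCCCCACACACABC
gen 6: CABCCCCACACACABCCABCCCCACACACABCCABCCCCACACACABCCABCCABCCABCCCCA

36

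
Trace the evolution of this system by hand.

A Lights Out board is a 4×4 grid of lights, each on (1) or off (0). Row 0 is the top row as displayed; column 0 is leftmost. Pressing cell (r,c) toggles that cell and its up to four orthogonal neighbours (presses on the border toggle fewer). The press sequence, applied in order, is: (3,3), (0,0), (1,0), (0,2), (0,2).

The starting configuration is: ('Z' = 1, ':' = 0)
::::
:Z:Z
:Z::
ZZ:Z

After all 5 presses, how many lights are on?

8

0) ::::
:Z:Z
:Z::
ZZ:Z
1) ::::
:Z:Z
:Z:Z
ZZZ:
2) ZZ::
ZZ:Z
:Z:Z
ZZZ:
3) :Z::
:::Z
ZZ:Z
ZZZ:
4) ::ZZ
::ZZ
ZZ:Z
ZZZ:
5) :Z::
:::Z
ZZ:Z
ZZZ:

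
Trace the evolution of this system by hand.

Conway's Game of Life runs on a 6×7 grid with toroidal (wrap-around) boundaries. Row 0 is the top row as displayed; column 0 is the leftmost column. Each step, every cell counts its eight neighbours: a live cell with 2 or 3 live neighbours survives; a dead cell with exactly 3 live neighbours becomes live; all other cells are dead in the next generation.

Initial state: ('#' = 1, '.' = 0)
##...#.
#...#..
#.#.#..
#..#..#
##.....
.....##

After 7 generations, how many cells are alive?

[0] ##...#.
#...#..
#.#.#..
#..#..#
##.....
.....##
[1] ##..##.
#..###.
#...##.
..##..#
.#...#.
.....#.
[2] ##.#...
#..#...
###....
####..#
..#.###
##...#.
[3] ....#..
...#..#
.......
....#..
....#..
...#.#.
[4] ...###.
.......
.......
.......
...###.
...#.#.
[5] ...#.#.
....#..
.......
....#..
...#.#.
..#...#
[6] ...###.
....#..
.......
....#..
...###.
..##.##
[7] ..#...#
...###.
.......
...###.
..#...#
..#...#

12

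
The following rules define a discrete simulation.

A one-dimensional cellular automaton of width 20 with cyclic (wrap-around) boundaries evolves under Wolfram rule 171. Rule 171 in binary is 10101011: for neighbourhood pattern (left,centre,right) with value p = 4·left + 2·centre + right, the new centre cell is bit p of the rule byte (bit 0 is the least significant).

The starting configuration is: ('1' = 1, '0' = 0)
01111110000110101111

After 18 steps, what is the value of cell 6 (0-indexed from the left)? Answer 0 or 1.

[0] 01111110000110101111
[1] 11111100111101011110
[2] 11111001111010111101
[3] 11110011110101111011
[4] 11100111101011110111
[5] 11001111010111101111
[6] 10011110101111011111
[7] 00111101011110111111
[8] 01111010111101111110
[9] 11110101111011111100
[10] 11101011110111111001
[11] 11010111101111110011
[12] 10101111011111100111
[13] 01011110111111001111
[14] 10111101111110011110
[15] 01111011111100111101
[16] 11110111111001111010
[17] 11101111110011110101
[18] 11011111100111101011

1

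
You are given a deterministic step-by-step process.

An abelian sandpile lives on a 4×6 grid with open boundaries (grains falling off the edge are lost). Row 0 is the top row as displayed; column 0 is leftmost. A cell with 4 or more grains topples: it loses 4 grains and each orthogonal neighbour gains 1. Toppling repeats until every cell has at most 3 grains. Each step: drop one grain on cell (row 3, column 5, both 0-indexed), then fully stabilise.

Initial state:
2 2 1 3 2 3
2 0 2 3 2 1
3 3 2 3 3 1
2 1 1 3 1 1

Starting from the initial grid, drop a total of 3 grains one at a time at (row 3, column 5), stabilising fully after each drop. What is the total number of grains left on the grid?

48

[0] 2 2 1 3 2 3
2 0 2 3 2 1
3 3 2 3 3 1
2 1 1 3 1 1
[1] 2 2 1 3 2 3
2 0 2 3 2 1
3 3 2 3 3 1
2 1 1 3 1 2
[2] 2 2 1 3 2 3
2 0 2 3 2 1
3 3 2 3 3 1
2 1 1 3 1 3
[3] 2 2 1 3 2 3
2 0 2 3 2 1
3 3 2 3 3 2
2 1 1 3 2 0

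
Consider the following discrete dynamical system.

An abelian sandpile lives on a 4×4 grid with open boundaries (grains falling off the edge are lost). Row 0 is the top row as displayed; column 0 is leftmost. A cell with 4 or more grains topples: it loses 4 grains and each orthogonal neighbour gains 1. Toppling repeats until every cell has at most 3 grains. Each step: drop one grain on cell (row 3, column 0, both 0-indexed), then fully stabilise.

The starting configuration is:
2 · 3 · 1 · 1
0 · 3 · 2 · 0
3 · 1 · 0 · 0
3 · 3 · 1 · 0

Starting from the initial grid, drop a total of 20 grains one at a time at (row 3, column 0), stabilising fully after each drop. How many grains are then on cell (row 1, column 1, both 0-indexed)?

1

gen 0: 2 · 3 · 1 · 1
0 · 3 · 2 · 0
3 · 1 · 0 · 0
3 · 3 · 1 · 0
gen 1: 2 · 3 · 1 · 1
1 · 3 · 2 · 0
0 · 3 · 0 · 0
2 · 0 · 2 · 0
gen 2: 2 · 3 · 1 · 1
1 · 3 · 2 · 0
0 · 3 · 0 · 0
3 · 0 · 2 · 0
gen 3: 2 · 3 · 1 · 1
1 · 3 · 2 · 0
1 · 3 · 0 · 0
0 · 1 · 2 · 0
gen 4: 2 · 3 · 1 · 1
1 · 3 · 2 · 0
1 · 3 · 0 · 0
1 · 1 · 2 · 0
gen 5: 2 · 3 · 1 · 1
1 · 3 · 2 · 0
1 · 3 · 0 · 0
2 · 1 · 2 · 0
gen 6: 2 · 3 · 1 · 1
1 · 3 · 2 · 0
1 · 3 · 0 · 0
3 · 1 · 2 · 0
gen 7: 2 · 3 · 1 · 1
1 · 3 · 2 · 0
2 · 3 · 0 · 0
0 · 2 · 2 · 0
gen 8: 2 · 3 · 1 · 1
1 · 3 · 2 · 0
2 · 3 · 0 · 0
1 · 2 · 2 · 0
gen 9: 2 · 3 · 1 · 1
1 · 3 · 2 · 0
2 · 3 · 0 · 0
2 · 2 · 2 · 0
gen 10: 2 · 3 · 1 · 1
1 · 3 · 2 · 0
2 · 3 · 0 · 0
3 · 2 · 2 · 0
gen 11: 2 · 3 · 1 · 1
1 · 3 · 2 · 0
3 · 3 · 0 · 0
0 · 3 · 2 · 0
gen 12: 2 · 3 · 1 · 1
1 · 3 · 2 · 0
3 · 3 · 0 · 0
1 · 3 · 2 · 0
gen 13: 2 · 3 · 1 · 1
1 · 3 · 2 · 0
3 · 3 · 0 · 0
2 · 3 · 2 · 0
gen 14: 2 · 3 · 1 · 1
1 · 3 · 2 · 0
3 · 3 · 0 · 0
3 · 3 · 2 · 0
gen 15: 3 · 0 · 2 · 1
3 · 1 · 3 · 0
1 · 2 · 1 · 0
2 · 1 · 3 · 0
gen 16: 3 · 0 · 2 · 1
3 · 1 · 3 · 0
1 · 2 · 1 · 0
3 · 1 · 3 · 0
gen 17: 3 · 0 · 2 · 1
3 · 1 · 3 · 0
2 · 2 · 1 · 0
0 · 2 · 3 · 0
gen 18: 3 · 0 · 2 · 1
3 · 1 · 3 · 0
2 · 2 · 1 · 0
1 · 2 · 3 · 0
gen 19: 3 · 0 · 2 · 1
3 · 1 · 3 · 0
2 · 2 · 1 · 0
2 · 2 · 3 · 0
gen 20: 3 · 0 · 2 · 1
3 · 1 · 3 · 0
2 · 2 · 1 · 0
3 · 2 · 3 · 0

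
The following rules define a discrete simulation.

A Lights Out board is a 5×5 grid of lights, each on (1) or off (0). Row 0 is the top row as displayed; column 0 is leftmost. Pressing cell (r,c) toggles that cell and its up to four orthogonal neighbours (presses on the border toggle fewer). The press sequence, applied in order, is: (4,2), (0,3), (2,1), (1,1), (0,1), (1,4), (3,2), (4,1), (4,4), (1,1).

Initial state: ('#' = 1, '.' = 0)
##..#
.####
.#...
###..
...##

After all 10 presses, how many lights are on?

14

0) ##..#
.####
.#...
###..
...##
1) ##..#
.####
.#...
##...
.##.#
2) ####.
.##.#
.#...
##...
.##.#
3) ####.
..#.#
#.#..
#....
.##.#
4) #.##.
##..#
###..
#....
.##.#
5) .#.#.
#...#
###..
#....
.##.#
6) .#.##
#..#.
###.#
#....
.##.#
7) .#.##
#..#.
##..#
####.
.#..#
8) .#.##
#..#.
##..#
#.##.
#.#.#
9) .#.##
#..#.
##..#
#.###
#.##.
10) ...##
.###.
#...#
#.###
#.##.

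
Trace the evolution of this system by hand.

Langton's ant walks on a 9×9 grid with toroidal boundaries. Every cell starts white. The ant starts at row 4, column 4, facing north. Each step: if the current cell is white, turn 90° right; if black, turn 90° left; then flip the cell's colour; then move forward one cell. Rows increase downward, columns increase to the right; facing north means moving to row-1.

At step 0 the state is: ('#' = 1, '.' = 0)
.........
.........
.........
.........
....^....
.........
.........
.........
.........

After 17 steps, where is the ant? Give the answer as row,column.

4,3

0) .........
.........
.........
.........
....^....
.........
.........
.........
.........
1) .........
.........
.........
.........
....#>...
.........
.........
.........
.........
2) .........
.........
.........
.........
....##...
.....v...
.........
.........
.........
3) .........
.........
.........
.........
....##...
....<#...
.........
.........
.........
4) .........
.........
.........
.........
....^#...
....##...
.........
.........
.........
5) .........
.........
.........
.........
...<.#...
....##...
.........
.........
.........
6) .........
.........
.........
...^.....
...#.#...
....##...
.........
.........
.........
7) .........
.........
.........
...#>....
...#.#...
....##...
.........
.........
.........
8) .........
.........
.........
...##....
...#v#...
....##...
.........
.........
.........
9) .........
.........
.........
...##....
...<##...
....##...
.........
.........
.........
10) .........
.........
.........
...##....
....##...
...v##...
.........
.........
.........
11) .........
.........
.........
...##....
....##...
..<###...
.........
.........
.........
12) .........
.........
.........
...##....
..^.##...
..####...
.........
.........
.........
13) .........
.........
.........
...##....
..#>##...
..####...
.........
.........
.........
14) .........
.........
.........
...##....
..####...
..#v##...
.........
.........
.........
15) .........
.........
.........
...##....
..####...
..#.>#...
.........
.........
.........
16) .........
.........
.........
...##....
..##^#...
..#..#...
.........
.........
.........
17) .........
.........
.........
...##....
..#<.#...
..#..#...
.........
.........
.........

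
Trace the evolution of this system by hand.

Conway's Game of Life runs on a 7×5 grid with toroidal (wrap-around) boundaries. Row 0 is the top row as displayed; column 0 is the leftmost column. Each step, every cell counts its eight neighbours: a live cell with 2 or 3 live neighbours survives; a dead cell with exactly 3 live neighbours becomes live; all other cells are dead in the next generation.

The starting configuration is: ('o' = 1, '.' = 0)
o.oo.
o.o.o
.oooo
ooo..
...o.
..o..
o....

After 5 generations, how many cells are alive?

9

gen 0: o.oo.
o.o.o
.oooo
ooo..
...o.
..o..
o....
gen 1: o.oo.
.....
.....
o....
...o.
.....
..ooo
gen 2: .oo..
.....
.....
.....
.....
..o.o
.oo.o
gen 3: oooo.
.....
.....
.....
.....
ooo..
.....
gen 4: .oo..
.oo..
.....
.....
.o...
.o...
...oo
gen 5: oo...
.oo..
.....
.....
.....
o.o..
oo.o.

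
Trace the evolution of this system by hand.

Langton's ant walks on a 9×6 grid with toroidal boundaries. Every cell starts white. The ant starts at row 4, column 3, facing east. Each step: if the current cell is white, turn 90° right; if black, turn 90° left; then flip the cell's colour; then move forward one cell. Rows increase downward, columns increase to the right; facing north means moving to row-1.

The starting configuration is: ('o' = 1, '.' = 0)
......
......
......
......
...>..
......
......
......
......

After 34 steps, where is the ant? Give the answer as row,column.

3,0

0) ......
......
......
......
...>..
......
......
......
......
1) ......
......
......
......
...o..
...v..
......
......
......
2) ......
......
......
......
...o..
..<o..
......
......
......
3) ......
......
......
......
..^o..
..oo..
......
......
......
4) ......
......
......
......
..o>..
..oo..
......
......
......
5) ......
......
......
...^..
..o...
..oo..
......
......
......
6) ......
......
......
...o>.
..o...
..oo..
......
......
......
7) ......
......
......
...oo.
..o.v.
..oo..
......
......
......
8) ......
......
......
...oo.
..o<o.
..oo..
......
......
......
9) ......
......
......
...^o.
..ooo.
..oo..
......
......
......
10) ......
......
......
..<.o.
..ooo.
..oo..
......
......
......
11) ......
......
..^...
..o.o.
..ooo.
..oo..
......
......
......
12) ......
......
..o>..
..o.o.
..ooo.
..oo..
......
......
......
13) ......
......
..oo..
..ovo.
..ooo.
..oo..
......
......
......
14) ......
......
..oo..
..<oo.
..ooo.
..oo..
......
......
......
15) ......
......
..oo..
...oo.
..voo.
..oo..
......
......
......
16) ......
......
..oo..
...oo.
...>o.
..oo..
......
......
......
17) ......
......
..oo..
...^o.
....o.
..oo..
......
......
......
18) ......
......
..oo..
..<.o.
....o.
..oo..
......
......
......
19) ......
......
..^o..
..o.o.
....o.
..oo..
......
......
......
20) ......
......
.<.o..
..o.o.
....o.
..oo..
......
......
......
21) ......
.^....
.o.o..
..o.o.
....o.
..oo..
......
......
......
22) ......
.o>...
.o.o..
..o.o.
....o.
..oo..
......
......
......
23) ......
.oo...
.ovo..
..o.o.
....o.
..oo..
......
......
......
24) ......
.oo...
.<oo..
..o.o.
....o.
..oo..
......
......
......
25) ......
.oo...
..oo..
.vo.o.
....o.
..oo..
......
......
......
26) ......
.oo...
..oo..
<oo.o.
....o.
..oo..
......
......
......
27) ......
.oo...
^.oo..
ooo.o.
....o.
..oo..
......
......
......
28) ......
.oo...
o>oo..
ooo.o.
....o.
..oo..
......
......
......
29) ......
.oo...
oooo..
ovo.o.
....o.
..oo..
......
......
......
30) ......
.oo...
oooo..
o.>.o.
....o.
..oo..
......
......
......
31) ......
.oo...
oo^o..
o...o.
....o.
..oo..
......
......
......
32) ......
.oo...
o<.o..
o...o.
....o.
..oo..
......
......
......
33) ......
.oo...
o..o..
ov..o.
....o.
..oo..
......
......
......
34) ......
.oo...
o..o..
<o..o.
....o.
..oo..
......
......
......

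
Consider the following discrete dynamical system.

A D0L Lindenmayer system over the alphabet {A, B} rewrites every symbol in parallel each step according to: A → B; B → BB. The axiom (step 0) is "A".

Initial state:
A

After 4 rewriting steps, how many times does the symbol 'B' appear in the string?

[0] A
[1] B
[2] BB
[3] BBBB
[4] BBBBBBBB

8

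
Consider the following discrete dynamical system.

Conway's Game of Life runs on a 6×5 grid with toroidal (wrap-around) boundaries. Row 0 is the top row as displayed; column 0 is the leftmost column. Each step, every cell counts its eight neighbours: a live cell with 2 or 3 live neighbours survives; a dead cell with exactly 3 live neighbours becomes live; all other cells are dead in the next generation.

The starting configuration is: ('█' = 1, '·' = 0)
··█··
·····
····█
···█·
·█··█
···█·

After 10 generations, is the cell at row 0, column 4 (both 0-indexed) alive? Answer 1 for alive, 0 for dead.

1

0) ··█··
·····
····█
···█·
·█··█
···█·
1) ·····
·····
·····
█··██
··███
··██·
2) ·····
·····
····█
█·█··
██···
··█·█
3) ·····
·····
·····
█···█
█·███
██···
4) ·····
·····
·····
██···
··██·
████·
5) ·██··
·····
·····
·██··
···█·
·█·██
6) ████·
·····
·····
··█··
██·██
██·██
7) ···█·
·██··
·····
█████
·····
·····
8) ··█··
··█··
····█
█████
█████
·····
9) ·····
···█·
····█
·····
·····
█···█
10) ····█
·····
·····
·····
·····
·····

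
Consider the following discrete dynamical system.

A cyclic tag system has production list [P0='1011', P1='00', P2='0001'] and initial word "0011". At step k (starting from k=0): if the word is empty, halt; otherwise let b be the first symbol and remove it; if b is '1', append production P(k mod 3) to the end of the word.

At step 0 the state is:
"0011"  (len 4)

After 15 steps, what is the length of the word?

step 0: "0011"  (len 4)
step 1: "011"  (len 3)
step 2: "11"  (len 2)
step 3: "10001"  (len 5)
step 4: "00011011"  (len 8)
step 5: "0011011"  (len 7)
step 6: "011011"  (len 6)
step 7: "11011"  (len 5)
step 8: "101100"  (len 6)
step 9: "011000001"  (len 9)
step 10: "11000001"  (len 8)
step 11: "100000100"  (len 9)
step 12: "000001000001"  (len 12)
step 13: "00001000001"  (len 11)
step 14: "0001000001"  (len 10)
step 15: "001000001"  (len 9)

9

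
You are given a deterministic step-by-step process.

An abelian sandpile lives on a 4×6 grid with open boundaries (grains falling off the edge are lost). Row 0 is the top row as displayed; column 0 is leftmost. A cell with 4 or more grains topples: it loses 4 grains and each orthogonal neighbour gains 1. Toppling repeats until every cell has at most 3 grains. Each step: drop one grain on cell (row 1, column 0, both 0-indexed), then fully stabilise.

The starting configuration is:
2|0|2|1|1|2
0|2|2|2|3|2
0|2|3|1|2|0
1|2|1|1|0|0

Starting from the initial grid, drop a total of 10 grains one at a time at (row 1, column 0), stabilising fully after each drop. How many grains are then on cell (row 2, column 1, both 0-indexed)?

3

step 0: 2|0|2|1|1|2
0|2|2|2|3|2
0|2|3|1|2|0
1|2|1|1|0|0
step 1: 2|0|2|1|1|2
1|2|2|2|3|2
0|2|3|1|2|0
1|2|1|1|0|0
step 2: 2|0|2|1|1|2
2|2|2|2|3|2
0|2|3|1|2|0
1|2|1|1|0|0
step 3: 2|0|2|1|1|2
3|2|2|2|3|2
0|2|3|1|2|0
1|2|1|1|0|0
step 4: 3|0|2|1|1|2
0|3|2|2|3|2
1|2|3|1|2|0
1|2|1|1|0|0
step 5: 3|0|2|1|1|2
1|3|2|2|3|2
1|2|3|1|2|0
1|2|1|1|0|0
step 6: 3|0|2|1|1|2
2|3|2|2|3|2
1|2|3|1|2|0
1|2|1|1|0|0
step 7: 3|0|2|1|1|2
3|3|2|2|3|2
1|2|3|1|2|0
1|2|1|1|0|0
step 8: 0|2|2|1|1|2
2|0|3|2|3|2
2|3|3|1|2|0
1|2|1|1|0|0
step 9: 0|2|2|1|1|2
3|0|3|2|3|2
2|3|3|1|2|0
1|2|1|1|0|0
step 10: 1|2|2|1|1|2
0|1|3|2|3|2
3|3|3|1|2|0
1|2|1|1|0|0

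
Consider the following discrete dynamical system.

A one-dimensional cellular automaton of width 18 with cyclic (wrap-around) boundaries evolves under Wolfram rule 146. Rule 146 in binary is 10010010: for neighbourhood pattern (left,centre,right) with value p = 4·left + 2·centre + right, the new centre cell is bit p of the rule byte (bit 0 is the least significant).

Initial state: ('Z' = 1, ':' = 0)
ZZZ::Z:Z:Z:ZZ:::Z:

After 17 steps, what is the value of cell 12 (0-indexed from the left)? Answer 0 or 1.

[0] ZZZ::Z:Z:Z:ZZ:::Z:
[1] :Z:ZZ::::::::Z:Z::
[2] Z::::Z::::::Z:::Z:
[3] :Z::Z:Z::::Z:Z:Z::
[4] Z:ZZ:::Z::Z:::::Z:
[5] ::::Z:Z:ZZ:Z:::Z::
[6] :::Z::::::::Z:Z:Z:
[7] ::Z:Z::::::Z:::::Z
[8] ZZ:::Z::::Z:Z:::Z:
[9] ::Z:Z:Z::Z:::Z:Z::
[10] :Z:::::ZZ:Z:Z:::Z:
[11] Z:Z:::Z::::::Z:Z:Z
[12] :::Z:Z:Z::::Z:::::
[13] ::Z:::::Z::Z:Z::::
[14] :Z:Z:::Z:ZZ:::Z:::
[15] Z:::Z:Z::::Z:Z:Z::
[16] :Z:Z:::Z::Z:::::ZZ
[17] ::::Z:Z:ZZ:Z:::Z::

0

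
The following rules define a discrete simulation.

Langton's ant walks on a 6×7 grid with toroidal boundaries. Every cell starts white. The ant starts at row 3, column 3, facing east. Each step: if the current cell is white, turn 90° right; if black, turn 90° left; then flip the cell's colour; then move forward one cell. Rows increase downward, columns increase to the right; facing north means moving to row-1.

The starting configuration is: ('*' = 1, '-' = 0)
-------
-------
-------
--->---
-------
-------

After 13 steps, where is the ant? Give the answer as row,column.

t=0: -------
-------
-------
--->---
-------
-------
t=1: -------
-------
-------
---*---
---v---
-------
t=2: -------
-------
-------
---*---
--<*---
-------
t=3: -------
-------
-------
--^*---
--**---
-------
t=4: -------
-------
-------
--*>---
--**---
-------
t=5: -------
-------
---^---
--*----
--**---
-------
t=6: -------
-------
---*>--
--*----
--**---
-------
t=7: -------
-------
---**--
--*-v--
--**---
-------
t=8: -------
-------
---**--
--*<*--
--**---
-------
t=9: -------
-------
---^*--
--***--
--**---
-------
t=10: -------
-------
--<-*--
--***--
--**---
-------
t=11: -------
--^----
--*-*--
--***--
--**---
-------
t=12: -------
--*>---
--*-*--
--***--
--**---
-------
t=13: -------
--**---
--*v*--
--***--
--**---
-------

2,3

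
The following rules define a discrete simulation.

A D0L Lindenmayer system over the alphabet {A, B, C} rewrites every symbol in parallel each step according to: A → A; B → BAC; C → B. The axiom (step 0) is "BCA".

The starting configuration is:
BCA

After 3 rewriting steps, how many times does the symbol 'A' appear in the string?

7

gen 0: BCA
gen 1: BACBA
gen 2: BACABBACA
gen 3: BACABABACBACABA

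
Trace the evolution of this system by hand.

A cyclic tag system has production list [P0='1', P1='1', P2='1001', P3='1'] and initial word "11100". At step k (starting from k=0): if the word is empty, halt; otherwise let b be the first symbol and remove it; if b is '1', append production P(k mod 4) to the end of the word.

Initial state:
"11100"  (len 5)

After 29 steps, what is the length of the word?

12

0) "11100"  (len 5)
1) "11001"  (len 5)
2) "10011"  (len 5)
3) "00111001"  (len 8)
4) "0111001"  (len 7)
5) "111001"  (len 6)
6) "110011"  (len 6)
7) "100111001"  (len 9)
8) "001110011"  (len 9)
9) "01110011"  (len 8)
10) "1110011"  (len 7)
11) "1100111001"  (len 10)
12) "1001110011"  (len 10)
13) "0011100111"  (len 10)
14) "011100111"  (len 9)
15) "11100111"  (len 8)
16) "11001111"  (len 8)
17) "10011111"  (len 8)
18) "00111111"  (len 8)
19) "0111111"  (len 7)
20) "111111"  (len 6)
21) "111111"  (len 6)
22) "111111"  (len 6)
23) "111111001"  (len 9)
24) "111110011"  (len 9)
25) "111100111"  (len 9)
26) "111001111"  (len 9)
27) "110011111001"  (len 12)
28) "100111110011"  (len 12)
29) "001111100111"  (len 12)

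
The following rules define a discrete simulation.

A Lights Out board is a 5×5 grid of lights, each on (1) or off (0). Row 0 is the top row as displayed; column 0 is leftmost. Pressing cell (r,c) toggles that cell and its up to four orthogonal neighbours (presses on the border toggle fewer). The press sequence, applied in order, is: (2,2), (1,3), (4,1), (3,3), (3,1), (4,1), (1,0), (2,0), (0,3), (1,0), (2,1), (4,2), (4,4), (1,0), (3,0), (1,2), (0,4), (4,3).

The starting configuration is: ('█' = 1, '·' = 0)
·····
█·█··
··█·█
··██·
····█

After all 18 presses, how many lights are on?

k=0  ·····
█·█··
··█·█
··██·
····█
k=1  ·····
█····
·█·██
···█·
····█
k=2  ···█·
█·███
·█··█
···█·
····█
k=3  ···█·
█·███
·█··█
·█·█·
███·█
k=4  ···█·
█·███
·█·██
·██·█
█████
k=5  ···█·
█·███
···██
█···█
█·███
k=6  ···█·
█·███
···██
██··█
·█·██
k=7  █··█·
·████
█··██
██··█
·█·██
k=8  █··█·
█████
·█·██
·█··█
·█·██
k=9  █·█·█
███·█
·█·██
·█··█
·█·██
k=10  ··█·█
··█·█
██·██
·█··█
·█·██
k=11  ··█·█
·██·█
··███
····█
·█·██
k=12  ··█·█
·██·█
··███
··█·█
··█·█
k=13  ··█·█
·██·█
··███
··█··
··██·
k=14  █·█·█
█·█·█
█·███
··█··
··██·
k=15  █·█·█
█·█·█
··███
███··
█·██·
k=16  █···█
██·██
···██
███··
█·██·
k=17  █··█·
██·█·
···██
███··
█·██·
k=18  █··█·
██·█·
···██
████·
█···█

13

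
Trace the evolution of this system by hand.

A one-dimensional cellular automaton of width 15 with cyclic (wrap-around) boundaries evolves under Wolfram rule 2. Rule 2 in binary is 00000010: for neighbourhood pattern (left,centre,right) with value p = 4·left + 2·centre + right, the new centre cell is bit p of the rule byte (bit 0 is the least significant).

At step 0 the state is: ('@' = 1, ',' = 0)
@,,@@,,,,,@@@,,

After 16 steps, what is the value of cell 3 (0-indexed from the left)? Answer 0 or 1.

0

step 0: @,,@@,,,,,@@@,,
step 1: ,,@,,,,,,@,,,,@
step 2: ,@,,,,,,@,,,,@,
step 3: @,,,,,,@,,,,@,,
step 4: ,,,,,,@,,,,@,,@
step 5: ,,,,,@,,,,@,,@,
step 6: ,,,,@,,,,@,,@,,
step 7: ,,,@,,,,@,,@,,,
step 8: ,,@,,,,@,,@,,,,
step 9: ,@,,,,@,,@,,,,,
step 10: @,,,,@,,@,,,,,,
step 11: ,,,,@,,@,,,,,,@
step 12: ,,,@,,@,,,,,,@,
step 13: ,,@,,@,,,,,,@,,
step 14: ,@,,@,,,,,,@,,,
step 15: @,,@,,,,,,@,,,,
step 16: ,,@,,,,,,@,,,,@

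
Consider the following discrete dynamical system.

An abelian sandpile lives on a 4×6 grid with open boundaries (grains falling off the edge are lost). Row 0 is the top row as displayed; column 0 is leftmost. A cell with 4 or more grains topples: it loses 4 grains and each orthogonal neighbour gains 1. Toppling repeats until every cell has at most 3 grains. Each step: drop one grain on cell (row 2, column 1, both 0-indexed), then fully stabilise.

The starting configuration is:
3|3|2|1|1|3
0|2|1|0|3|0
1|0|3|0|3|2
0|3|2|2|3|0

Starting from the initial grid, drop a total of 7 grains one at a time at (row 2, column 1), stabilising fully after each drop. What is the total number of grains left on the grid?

[0] 3|3|2|1|1|3
0|2|1|0|3|0
1|0|3|0|3|2
0|3|2|2|3|0
[1] 3|3|2|1|1|3
0|2|1|0|3|0
1|1|3|0|3|2
0|3|2|2|3|0
[2] 3|3|2|1|1|3
0|2|1|0|3|0
1|2|3|0|3|2
0|3|2|2|3|0
[3] 3|3|2|1|1|3
0|2|1|0|3|0
1|3|3|0|3|2
0|3|2|2|3|0
[4] 3|3|2|1|1|3
0|3|2|0|3|0
2|2|1|1|3|2
1|1|0|3|3|0
[5] 3|3|2|1|1|3
0|3|2|0|3|0
2|3|1|1|3|2
1|1|0|3|3|0
[6] 0|1|3|1|1|3
2|1|3|0|3|0
3|1|2|1|3|2
1|2|0|3|3|0
[7] 0|1|3|1|1|3
2|1|3|0|3|0
3|2|2|1|3|2
1|2|0|3|3|0

40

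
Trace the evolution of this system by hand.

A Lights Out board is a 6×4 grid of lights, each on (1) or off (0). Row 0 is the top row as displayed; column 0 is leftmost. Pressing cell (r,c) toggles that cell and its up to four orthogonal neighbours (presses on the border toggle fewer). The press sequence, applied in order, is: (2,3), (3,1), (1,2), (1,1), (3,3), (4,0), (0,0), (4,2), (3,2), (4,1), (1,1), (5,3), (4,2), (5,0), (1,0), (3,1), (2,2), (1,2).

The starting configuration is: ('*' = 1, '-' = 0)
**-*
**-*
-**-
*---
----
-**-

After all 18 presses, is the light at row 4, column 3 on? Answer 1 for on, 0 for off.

0

t=0: **-*
**-*
-**-
*---
----
-**-
t=1: **-*
**--
-*-*
*--*
----
-**-
t=2: **-*
**--
---*
-***
-*--
-**-
t=3: ****
*-**
--**
-***
-*--
-**-
t=4: *-**
-*-*
-***
-***
-*--
-**-
t=5: *-**
-*-*
-**-
-*--
-*-*
-**-
t=6: *-**
-*-*
-**-
**--
*--*
***-
t=7: -***
**-*
-**-
**--
*--*
***-
t=8: -***
**-*
-**-
***-
***-
**--
t=9: -***
**-*
-*--
*--*
**--
**--
t=10: -***
**-*
-*--
**-*
--*-
*---
t=11: --**
--**
----
**-*
--*-
*---
t=12: --**
--**
----
**-*
--**
*-**
t=13: --**
--**
----
****
-*--
*--*
t=14: --**
--**
----
****
**--
-*-*
t=15: *-**
****
*---
****
**--
-*-*
t=16: *-**
****
**--
---*
*---
-*-*
t=17: *-**
**-*
*-**
--**
*---
-*-*
t=18: *--*
*-*-
*--*
--**
*---
-*-*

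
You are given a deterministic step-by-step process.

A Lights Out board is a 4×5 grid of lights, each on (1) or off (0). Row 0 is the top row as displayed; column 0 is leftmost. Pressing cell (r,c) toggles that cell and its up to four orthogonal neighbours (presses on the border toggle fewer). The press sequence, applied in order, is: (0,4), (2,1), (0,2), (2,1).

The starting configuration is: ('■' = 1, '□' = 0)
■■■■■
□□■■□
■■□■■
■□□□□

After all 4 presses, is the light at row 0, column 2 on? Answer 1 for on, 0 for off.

0

gen 0: ■■■■■
□□■■□
■■□■■
■□□□□
gen 1: ■■■□□
□□■■■
■■□■■
■□□□□
gen 2: ■■■□□
□■■■■
□□■■■
■■□□□
gen 3: ■□□■□
□■□■■
□□■■■
■■□□□
gen 4: ■□□■□
□□□■■
■■□■■
■□□□□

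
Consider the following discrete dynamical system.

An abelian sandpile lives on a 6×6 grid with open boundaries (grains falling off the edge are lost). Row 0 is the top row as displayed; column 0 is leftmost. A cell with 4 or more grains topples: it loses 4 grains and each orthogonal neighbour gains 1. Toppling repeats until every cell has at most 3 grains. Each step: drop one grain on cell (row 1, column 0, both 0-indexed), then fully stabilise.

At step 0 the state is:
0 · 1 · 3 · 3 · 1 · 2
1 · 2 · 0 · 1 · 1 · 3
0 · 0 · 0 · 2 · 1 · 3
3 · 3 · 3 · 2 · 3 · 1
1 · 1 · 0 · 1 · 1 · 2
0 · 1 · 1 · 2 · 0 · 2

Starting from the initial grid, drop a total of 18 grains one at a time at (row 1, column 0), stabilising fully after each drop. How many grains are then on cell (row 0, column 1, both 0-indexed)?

3

gen 0: 0 · 1 · 3 · 3 · 1 · 2
1 · 2 · 0 · 1 · 1 · 3
0 · 0 · 0 · 2 · 1 · 3
3 · 3 · 3 · 2 · 3 · 1
1 · 1 · 0 · 1 · 1 · 2
0 · 1 · 1 · 2 · 0 · 2
gen 1: 0 · 1 · 3 · 3 · 1 · 2
2 · 2 · 0 · 1 · 1 · 3
0 · 0 · 0 · 2 · 1 · 3
3 · 3 · 3 · 2 · 3 · 1
1 · 1 · 0 · 1 · 1 · 2
0 · 1 · 1 · 2 · 0 · 2
gen 2: 0 · 1 · 3 · 3 · 1 · 2
3 · 2 · 0 · 1 · 1 · 3
0 · 0 · 0 · 2 · 1 · 3
3 · 3 · 3 · 2 · 3 · 1
1 · 1 · 0 · 1 · 1 · 2
0 · 1 · 1 · 2 · 0 · 2
gen 3: 1 · 1 · 3 · 3 · 1 · 2
0 · 3 · 0 · 1 · 1 · 3
1 · 0 · 0 · 2 · 1 · 3
3 · 3 · 3 · 2 · 3 · 1
1 · 1 · 0 · 1 · 1 · 2
0 · 1 · 1 · 2 · 0 · 2
gen 4: 1 · 1 · 3 · 3 · 1 · 2
1 · 3 · 0 · 1 · 1 · 3
1 · 0 · 0 · 2 · 1 · 3
3 · 3 · 3 · 2 · 3 · 1
1 · 1 · 0 · 1 · 1 · 2
0 · 1 · 1 · 2 · 0 · 2
gen 5: 1 · 1 · 3 · 3 · 1 · 2
2 · 3 · 0 · 1 · 1 · 3
1 · 0 · 0 · 2 · 1 · 3
3 · 3 · 3 · 2 · 3 · 1
1 · 1 · 0 · 1 · 1 · 2
0 · 1 · 1 · 2 · 0 · 2
gen 6: 1 · 1 · 3 · 3 · 1 · 2
3 · 3 · 0 · 1 · 1 · 3
1 · 0 · 0 · 2 · 1 · 3
3 · 3 · 3 · 2 · 3 · 1
1 · 1 · 0 · 1 · 1 · 2
0 · 1 · 1 · 2 · 0 · 2
gen 7: 2 · 2 · 3 · 3 · 1 · 2
1 · 0 · 1 · 1 · 1 · 3
2 · 1 · 0 · 2 · 1 · 3
3 · 3 · 3 · 2 · 3 · 1
1 · 1 · 0 · 1 · 1 · 2
0 · 1 · 1 · 2 · 0 · 2
gen 8: 2 · 2 · 3 · 3 · 1 · 2
2 · 0 · 1 · 1 · 1 · 3
2 · 1 · 0 · 2 · 1 · 3
3 · 3 · 3 · 2 · 3 · 1
1 · 1 · 0 · 1 · 1 · 2
0 · 1 · 1 · 2 · 0 · 2
gen 9: 2 · 2 · 3 · 3 · 1 · 2
3 · 0 · 1 · 1 · 1 · 3
2 · 1 · 0 · 2 · 1 · 3
3 · 3 · 3 · 2 · 3 · 1
1 · 1 · 0 · 1 · 1 · 2
0 · 1 · 1 · 2 · 0 · 2
gen 10: 3 · 2 · 3 · 3 · 1 · 2
0 · 1 · 1 · 1 · 1 · 3
3 · 1 · 0 · 2 · 1 · 3
3 · 3 · 3 · 2 · 3 · 1
1 · 1 · 0 · 1 · 1 · 2
0 · 1 · 1 · 2 · 0 · 2
gen 11: 3 · 2 · 3 · 3 · 1 · 2
1 · 1 · 1 · 1 · 1 · 3
3 · 1 · 0 · 2 · 1 · 3
3 · 3 · 3 · 2 · 3 · 1
1 · 1 · 0 · 1 · 1 · 2
0 · 1 · 1 · 2 · 0 · 2
gen 12: 3 · 2 · 3 · 3 · 1 · 2
2 · 1 · 1 · 1 · 1 · 3
3 · 1 · 0 · 2 · 1 · 3
3 · 3 · 3 · 2 · 3 · 1
1 · 1 · 0 · 1 · 1 · 2
0 · 1 · 1 · 2 · 0 · 2
gen 13: 3 · 2 · 3 · 3 · 1 · 2
3 · 1 · 1 · 1 · 1 · 3
3 · 1 · 0 · 2 · 1 · 3
3 · 3 · 3 · 2 · 3 · 1
1 · 1 · 0 · 1 · 1 · 2
0 · 1 · 1 · 2 · 0 · 2
gen 14: 0 · 3 · 3 · 3 · 1 · 2
2 · 2 · 1 · 1 · 1 · 3
1 · 3 · 1 · 2 · 1 · 3
1 · 1 · 0 · 3 · 3 · 1
2 · 2 · 1 · 1 · 1 · 2
0 · 1 · 1 · 2 · 0 · 2
gen 15: 0 · 3 · 3 · 3 · 1 · 2
3 · 2 · 1 · 1 · 1 · 3
1 · 3 · 1 · 2 · 1 · 3
1 · 1 · 0 · 3 · 3 · 1
2 · 2 · 1 · 1 · 1 · 2
0 · 1 · 1 · 2 · 0 · 2
gen 16: 1 · 3 · 3 · 3 · 1 · 2
0 · 3 · 1 · 1 · 1 · 3
2 · 3 · 1 · 2 · 1 · 3
1 · 1 · 0 · 3 · 3 · 1
2 · 2 · 1 · 1 · 1 · 2
0 · 1 · 1 · 2 · 0 · 2
gen 17: 1 · 3 · 3 · 3 · 1 · 2
1 · 3 · 1 · 1 · 1 · 3
2 · 3 · 1 · 2 · 1 · 3
1 · 1 · 0 · 3 · 3 · 1
2 · 2 · 1 · 1 · 1 · 2
0 · 1 · 1 · 2 · 0 · 2
gen 18: 1 · 3 · 3 · 3 · 1 · 2
2 · 3 · 1 · 1 · 1 · 3
2 · 3 · 1 · 2 · 1 · 3
1 · 1 · 0 · 3 · 3 · 1
2 · 2 · 1 · 1 · 1 · 2
0 · 1 · 1 · 2 · 0 · 2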